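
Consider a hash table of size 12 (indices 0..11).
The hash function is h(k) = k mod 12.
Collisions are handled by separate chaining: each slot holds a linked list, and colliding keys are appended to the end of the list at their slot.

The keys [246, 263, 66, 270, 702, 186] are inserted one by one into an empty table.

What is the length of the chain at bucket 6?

246 -> bucket 6
263 -> bucket 11
66 -> bucket 6 (collision)
270 -> bucket 6 (collision)
702 -> bucket 6 (collision)
186 -> bucket 6 (collision)
Final buckets:
0: —
1: —
2: —
3: —
4: —
5: —
6: 246 -> 66 -> 270 -> 702 -> 186
7: —
8: —
9: —
10: —
11: 263

5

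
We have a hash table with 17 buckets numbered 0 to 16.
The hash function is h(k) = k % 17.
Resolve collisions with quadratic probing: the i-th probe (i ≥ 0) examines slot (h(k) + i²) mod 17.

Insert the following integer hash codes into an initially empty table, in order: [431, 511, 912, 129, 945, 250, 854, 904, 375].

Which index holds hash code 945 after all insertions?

14

431: h=6 → slot 6
511: h=1 → slot 1
912: h=11 → slot 11
129: h=10 → slot 10
945: h=10, probe 10,11,14 → slot 14
250: h=12 → slot 12
854: h=4 → slot 4
904: h=3 → slot 3
375: h=1, probe 1,2 → slot 2
Table: [—, 511, 375, 904, 854, —, 431, —, —, —, 129, 912, 250, —, 945, —, —]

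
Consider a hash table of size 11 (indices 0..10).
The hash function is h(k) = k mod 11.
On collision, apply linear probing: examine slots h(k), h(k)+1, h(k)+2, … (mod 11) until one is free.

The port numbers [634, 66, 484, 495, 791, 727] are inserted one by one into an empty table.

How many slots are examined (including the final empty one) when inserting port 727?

634 hashes to 7; slot 7 is free → place at 7.
66 hashes to 0; slot 0 is free → place at 0.
484 hashes to 0; 0 taken → place at 1.
495 hashes to 0; 0,1 taken → place at 2.
791 hashes to 10; slot 10 is free → place at 10.
727 hashes to 1; 1,2 taken → place at 3.
Table: [66, 484, 495, 727, —, —, —, 634, —, —, 791]

3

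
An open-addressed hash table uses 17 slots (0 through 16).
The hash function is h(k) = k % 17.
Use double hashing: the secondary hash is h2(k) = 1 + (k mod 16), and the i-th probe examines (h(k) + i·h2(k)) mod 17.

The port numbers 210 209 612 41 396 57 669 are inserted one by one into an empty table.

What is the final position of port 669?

3

210: h=6 -> slot 6
209: h=5 -> slot 5
612: h=0 -> slot 0
41: h=7 -> slot 7
396: h=5, h2=13, probe 5,1 -> slot 1
57: h=6, h2=10, probe 6,16 -> slot 16
669: h=6, h2=14, probe 6,3 -> slot 3
Table: [612, 396, -, 669, -, 209, 210, 41, -, -, -, -, -, -, -, -, 57]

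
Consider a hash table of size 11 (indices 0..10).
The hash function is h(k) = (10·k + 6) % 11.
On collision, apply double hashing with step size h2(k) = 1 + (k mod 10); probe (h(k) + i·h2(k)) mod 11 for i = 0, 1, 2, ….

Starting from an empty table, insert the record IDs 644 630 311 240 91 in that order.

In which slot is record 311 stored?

Insert 644: h=0, slot 0 empty -> index 0.
Insert 630: h=3, slot 3 empty -> index 3.
Insert 311: h=3, h2=2, slot 3 occupied -> index 5.
Insert 240: h=8, slot 8 empty -> index 8.
Insert 91: h=3, h2=2, slots 3,5 occupied -> index 7.
Table: [644, _, _, 630, _, 311, _, 91, 240, _, _]

5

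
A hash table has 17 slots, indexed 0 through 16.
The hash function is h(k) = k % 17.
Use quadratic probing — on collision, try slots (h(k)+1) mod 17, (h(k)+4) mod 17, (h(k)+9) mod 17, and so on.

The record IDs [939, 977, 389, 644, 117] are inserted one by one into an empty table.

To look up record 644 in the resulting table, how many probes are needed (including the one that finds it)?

2

939 hashes to 4; slot 4 is free → place at 4.
977 hashes to 8; slot 8 is free → place at 8.
389 hashes to 15; slot 15 is free → place at 15.
644 hashes to 15; 15 taken → place at 16.
117 hashes to 15; 15,16 taken → place at 2.
Table: [-, -, 117, -, 939, -, -, -, 977, -, -, -, -, -, -, 389, 644]
Lookup 644: h=15, probe 15,16 → found at 16.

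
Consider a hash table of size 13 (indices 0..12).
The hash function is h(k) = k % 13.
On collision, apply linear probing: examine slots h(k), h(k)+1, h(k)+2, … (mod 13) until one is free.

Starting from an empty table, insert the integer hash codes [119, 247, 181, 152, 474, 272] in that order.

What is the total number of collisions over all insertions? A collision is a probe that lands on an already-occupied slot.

2

Insert 119: h=2, slot 2 empty -> index 2.
Insert 247: h=0, slot 0 empty -> index 0.
Insert 181: h=12, slot 12 empty -> index 12.
Insert 152: h=9, slot 9 empty -> index 9.
Insert 474: h=6, slot 6 empty -> index 6.
Insert 272: h=12, slots 12,0 occupied -> index 1.
Table: [247, 272, 119, -, -, -, 474, -, -, 152, -, -, 181]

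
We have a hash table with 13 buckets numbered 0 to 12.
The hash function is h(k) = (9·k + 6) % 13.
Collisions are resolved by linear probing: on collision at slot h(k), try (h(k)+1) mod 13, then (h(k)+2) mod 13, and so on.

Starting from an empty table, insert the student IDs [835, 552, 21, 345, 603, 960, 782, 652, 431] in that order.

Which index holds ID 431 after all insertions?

835 hashes to 7; slot 7 is free => place at 7.
552 hashes to 8; slot 8 is free => place at 8.
21 hashes to 0; slot 0 is free => place at 0.
345 hashes to 4; slot 4 is free => place at 4.
603 hashes to 12; slot 12 is free => place at 12.
960 hashes to 1; slot 1 is free => place at 1.
782 hashes to 11; slot 11 is free => place at 11.
652 hashes to 11; 11,12,0,1 taken => place at 2.
431 hashes to 11; 11,12,0,1,2 taken => place at 3.
Table: [21, 960, 652, 431, 345, -, -, 835, 552, -, -, 782, 603]

3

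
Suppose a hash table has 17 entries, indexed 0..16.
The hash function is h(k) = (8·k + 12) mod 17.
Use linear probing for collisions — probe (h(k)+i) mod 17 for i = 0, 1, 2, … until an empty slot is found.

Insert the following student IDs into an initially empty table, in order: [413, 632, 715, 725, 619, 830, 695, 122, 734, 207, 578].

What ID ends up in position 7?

207

413: h=1 => slot 1
632: h=2 => slot 2
715: h=3 => slot 3
725: h=15 => slot 15
619: h=0 => slot 0
830: h=5 => slot 5
695: h=13 => slot 13
122: h=2, probe 2,3,4 => slot 4
734: h=2, probe 2,3,4,5,6 => slot 6
207: h=2, probe 2,3,4,5,6,7 => slot 7
578: h=12 => slot 12
Table: [619, 413, 632, 715, 122, 830, 734, 207, _, _, _, _, 578, 695, _, 725, _]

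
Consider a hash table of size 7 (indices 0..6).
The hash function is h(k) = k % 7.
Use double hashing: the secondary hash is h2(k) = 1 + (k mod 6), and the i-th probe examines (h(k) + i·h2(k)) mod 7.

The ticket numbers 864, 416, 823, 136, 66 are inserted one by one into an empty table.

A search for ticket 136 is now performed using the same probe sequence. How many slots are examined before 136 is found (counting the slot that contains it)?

2

864 hashes to 3; slot 3 is free -> place at 3.
416 hashes to 3, h2=3; 3 taken -> place at 6.
823 hashes to 4; slot 4 is free -> place at 4.
136 hashes to 3, h2=5; 3 taken -> place at 1.
66 hashes to 3, h2=1; 3,4 taken -> place at 5.
Table: [-, 136, -, 864, 823, 66, 416]
Lookup 136: h=3, h2=5, probe 3,1 → found at 1.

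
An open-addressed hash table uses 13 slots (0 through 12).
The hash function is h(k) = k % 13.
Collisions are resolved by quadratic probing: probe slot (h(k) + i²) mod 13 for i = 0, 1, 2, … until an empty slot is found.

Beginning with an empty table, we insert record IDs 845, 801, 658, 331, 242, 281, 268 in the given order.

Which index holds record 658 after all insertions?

845: h=0 => slot 0
801: h=8 => slot 8
658: h=8, probe 8,9 => slot 9
331: h=6 => slot 6
242: h=8, probe 8,9,12 => slot 12
281: h=8, probe 8,9,12,4 => slot 4
268: h=8, probe 8,9,12,4,11 => slot 11
Table: [845, ∅, ∅, ∅, 281, ∅, 331, ∅, 801, 658, ∅, 268, 242]

9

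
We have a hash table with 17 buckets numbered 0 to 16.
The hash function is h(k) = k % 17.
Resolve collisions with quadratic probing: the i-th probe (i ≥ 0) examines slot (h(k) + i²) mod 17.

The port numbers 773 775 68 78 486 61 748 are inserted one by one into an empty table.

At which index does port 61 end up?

2

773 hashes to 8; slot 8 is free → place at 8.
775 hashes to 10; slot 10 is free → place at 10.
68 hashes to 0; slot 0 is free → place at 0.
78 hashes to 10; 10 taken → place at 11.
486 hashes to 10; 10,11 taken → place at 14.
61 hashes to 10; 10,11,14 taken → place at 2.
748 hashes to 0; 0 taken → place at 1.
Table: [68, 748, 61, ∅, ∅, ∅, ∅, ∅, 773, ∅, 775, 78, ∅, ∅, 486, ∅, ∅]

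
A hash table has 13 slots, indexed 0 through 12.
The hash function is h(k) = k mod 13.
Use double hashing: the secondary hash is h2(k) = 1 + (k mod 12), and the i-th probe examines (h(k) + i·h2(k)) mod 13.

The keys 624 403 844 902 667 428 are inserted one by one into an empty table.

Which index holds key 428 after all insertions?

624: h=0 → slot 0
403: h=0, h2=8, probe 0,8 → slot 8
844: h=12 → slot 12
902: h=5 → slot 5
667: h=4 → slot 4
428: h=12, h2=9, probe 12,8,4,0,9 → slot 9
Table: [624, ., ., ., 667, 902, ., ., 403, 428, ., ., 844]

9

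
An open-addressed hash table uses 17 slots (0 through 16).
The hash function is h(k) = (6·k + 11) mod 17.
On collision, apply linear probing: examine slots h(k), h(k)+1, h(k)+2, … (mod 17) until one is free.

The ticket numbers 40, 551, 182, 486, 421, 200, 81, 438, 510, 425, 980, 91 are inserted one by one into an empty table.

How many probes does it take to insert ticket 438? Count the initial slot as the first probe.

4

Insert 40: h=13, slot 13 empty => index 13.
Insert 551: h=2, slot 2 empty => index 2.
Insert 182: h=15, slot 15 empty => index 15.
Insert 486: h=3, slot 3 empty => index 3.
Insert 421: h=4, slot 4 empty => index 4.
Insert 200: h=4, slot 4 occupied => index 5.
Insert 81: h=4, slots 4,5 occupied => index 6.
Insert 438: h=4, slots 4,5,6 occupied => index 7.
Insert 510: h=11, slot 11 empty => index 11.
Insert 425: h=11, slot 11 occupied => index 12.
Insert 980: h=9, slot 9 empty => index 9.
Insert 91: h=13, slot 13 occupied => index 14.
Table: [∅, ∅, 551, 486, 421, 200, 81, 438, ∅, 980, ∅, 510, 425, 40, 91, 182, ∅]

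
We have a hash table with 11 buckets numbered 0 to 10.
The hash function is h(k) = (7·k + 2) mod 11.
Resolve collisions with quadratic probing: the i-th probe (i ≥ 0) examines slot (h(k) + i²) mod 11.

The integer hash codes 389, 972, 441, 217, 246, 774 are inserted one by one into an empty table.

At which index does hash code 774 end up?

389: h=8 → slot 8
972: h=8, probe 8,9 → slot 9
441: h=9, probe 9,10 → slot 10
217: h=3 → slot 3
246: h=8, probe 8,9,1 → slot 1
774: h=8, probe 8,9,1,6 → slot 6
Table: [., 246, ., 217, ., ., 774, ., 389, 972, 441]

6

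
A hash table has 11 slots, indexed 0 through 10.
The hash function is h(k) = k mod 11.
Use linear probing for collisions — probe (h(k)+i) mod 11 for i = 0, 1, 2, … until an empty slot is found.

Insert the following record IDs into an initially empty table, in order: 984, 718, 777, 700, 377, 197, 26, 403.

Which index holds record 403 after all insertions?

9

984: h=5 → slot 5
718: h=3 → slot 3
777: h=7 → slot 7
700: h=7, probe 7,8 → slot 8
377: h=3, probe 3,4 → slot 4
197: h=10 → slot 10
26: h=4, probe 4,5,6 → slot 6
403: h=7, probe 7,8,9 → slot 9
Table: [-, -, -, 718, 377, 984, 26, 777, 700, 403, 197]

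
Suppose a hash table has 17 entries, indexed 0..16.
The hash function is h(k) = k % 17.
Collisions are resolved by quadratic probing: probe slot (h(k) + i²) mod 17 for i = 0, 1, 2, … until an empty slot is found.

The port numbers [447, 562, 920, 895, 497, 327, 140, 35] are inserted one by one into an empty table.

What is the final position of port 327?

8

447 hashes to 5; slot 5 is free -> place at 5.
562 hashes to 1; slot 1 is free -> place at 1.
920 hashes to 2; slot 2 is free -> place at 2.
895 hashes to 11; slot 11 is free -> place at 11.
497 hashes to 4; slot 4 is free -> place at 4.
327 hashes to 4; 4,5 taken -> place at 8.
140 hashes to 4; 4,5,8 taken -> place at 13.
35 hashes to 1; 1,2,5 taken -> place at 10.
Table: [_, 562, 920, _, 497, 447, _, _, 327, _, 35, 895, _, 140, _, _, _]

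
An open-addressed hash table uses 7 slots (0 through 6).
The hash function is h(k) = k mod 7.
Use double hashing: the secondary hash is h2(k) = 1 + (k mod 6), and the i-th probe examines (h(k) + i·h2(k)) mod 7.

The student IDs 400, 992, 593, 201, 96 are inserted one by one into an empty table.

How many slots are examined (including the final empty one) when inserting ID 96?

2

Insert 400: h=1, slot 1 empty -> index 1.
Insert 992: h=5, slot 5 empty -> index 5.
Insert 593: h=5, h2=6, slot 5 occupied -> index 4.
Insert 201: h=5, h2=4, slot 5 occupied -> index 2.
Insert 96: h=5, h2=1, slot 5 occupied -> index 6.
Table: [—, 400, 201, —, 593, 992, 96]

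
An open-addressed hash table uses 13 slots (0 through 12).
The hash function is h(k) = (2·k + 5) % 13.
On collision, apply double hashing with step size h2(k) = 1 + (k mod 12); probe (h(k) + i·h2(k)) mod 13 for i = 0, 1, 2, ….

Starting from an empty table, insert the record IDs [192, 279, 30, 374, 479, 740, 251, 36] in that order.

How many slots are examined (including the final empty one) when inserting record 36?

192 hashes to 12; slot 12 is free -> place at 12.
279 hashes to 4; slot 4 is free -> place at 4.
30 hashes to 0; slot 0 is free -> place at 0.
374 hashes to 12, h2=3; 12 taken -> place at 2.
479 hashes to 1; slot 1 is free -> place at 1.
740 hashes to 3; slot 3 is free -> place at 3.
251 hashes to 0, h2=12; 0,12 taken -> place at 11.
36 hashes to 12, h2=1; 12,0,1,2,3,4 taken -> place at 5.
Table: [30, 479, 374, 740, 279, 36, -, -, -, -, -, 251, 192]

7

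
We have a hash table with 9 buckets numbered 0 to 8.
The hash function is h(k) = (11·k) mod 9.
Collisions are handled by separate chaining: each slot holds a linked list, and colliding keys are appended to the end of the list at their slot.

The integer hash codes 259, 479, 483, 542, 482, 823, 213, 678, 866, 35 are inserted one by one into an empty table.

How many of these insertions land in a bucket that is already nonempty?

3

Insert 259: h=5, bucket 5 empty → new chain.
Insert 479: h=4, bucket 4 empty → new chain.
Insert 483: h=3, bucket 3 empty → new chain.
Insert 542: h=4, bucket 4 nonempty → append to chain.
Insert 482: h=1, bucket 1 empty → new chain.
Insert 823: h=8, bucket 8 empty → new chain.
Insert 213: h=3, bucket 3 nonempty → append to chain.
Insert 678: h=6, bucket 6 empty → new chain.
Insert 866: h=4, bucket 4 nonempty → append to chain.
Insert 35: h=7, bucket 7 empty → new chain.
Final buckets:
0: _
1: 482
2: _
3: 483 -> 213
4: 479 -> 542 -> 866
5: 259
6: 678
7: 35
8: 823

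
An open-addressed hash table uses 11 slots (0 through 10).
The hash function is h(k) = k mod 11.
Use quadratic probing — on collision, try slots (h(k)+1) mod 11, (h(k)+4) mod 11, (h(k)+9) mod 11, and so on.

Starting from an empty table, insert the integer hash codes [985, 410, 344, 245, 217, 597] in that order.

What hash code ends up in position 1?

Insert 985: h=6, slot 6 empty → index 6.
Insert 410: h=3, slot 3 empty → index 3.
Insert 344: h=3, slot 3 occupied → index 4.
Insert 245: h=3, slots 3,4 occupied → index 7.
Insert 217: h=8, slot 8 empty → index 8.
Insert 597: h=3, slots 3,4,7 occupied → index 1.
Table: [-, 597, -, 410, 344, -, 985, 245, 217, -, -]

597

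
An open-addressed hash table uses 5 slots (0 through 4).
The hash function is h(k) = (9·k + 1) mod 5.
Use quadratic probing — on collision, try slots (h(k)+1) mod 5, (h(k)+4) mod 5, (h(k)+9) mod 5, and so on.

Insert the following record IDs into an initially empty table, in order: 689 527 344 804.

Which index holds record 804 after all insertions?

1

Insert 689: h=2, slot 2 empty => index 2.
Insert 527: h=4, slot 4 empty => index 4.
Insert 344: h=2, slot 2 occupied => index 3.
Insert 804: h=2, slots 2,3 occupied => index 1.
Table: [-, 804, 689, 344, 527]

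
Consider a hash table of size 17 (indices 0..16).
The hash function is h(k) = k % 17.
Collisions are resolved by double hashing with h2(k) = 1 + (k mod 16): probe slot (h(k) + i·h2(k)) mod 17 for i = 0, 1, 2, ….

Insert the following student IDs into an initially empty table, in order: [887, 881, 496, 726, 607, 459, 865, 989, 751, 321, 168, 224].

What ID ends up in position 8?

989

887 hashes to 3; slot 3 is free → place at 3.
881 hashes to 14; slot 14 is free → place at 14.
496 hashes to 3, h2=1; 3 taken → place at 4.
726 hashes to 12; slot 12 is free → place at 12.
607 hashes to 12, h2=16; 12 taken → place at 11.
459 hashes to 0; slot 0 is free → place at 0.
865 hashes to 15; slot 15 is free → place at 15.
989 hashes to 3, h2=14; 3,0,14,11 taken → place at 8.
751 hashes to 3, h2=16; 3 taken → place at 2.
321 hashes to 15, h2=2; 15,0,2,4 taken → place at 6.
168 hashes to 15, h2=9; 15 taken → place at 7.
224 hashes to 3, h2=1; 3,4 taken → place at 5.
Table: [459, ., 751, 887, 496, 224, 321, 168, 989, ., ., 607, 726, ., 881, 865, .]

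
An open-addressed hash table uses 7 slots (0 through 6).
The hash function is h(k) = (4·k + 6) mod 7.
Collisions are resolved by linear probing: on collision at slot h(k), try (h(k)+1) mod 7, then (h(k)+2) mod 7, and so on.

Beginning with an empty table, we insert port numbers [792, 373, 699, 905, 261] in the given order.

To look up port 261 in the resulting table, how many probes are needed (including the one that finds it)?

5

792 hashes to 3; slot 3 is free → place at 3.
373 hashes to 0; slot 0 is free → place at 0.
699 hashes to 2; slot 2 is free → place at 2.
905 hashes to 0; 0 taken → place at 1.
261 hashes to 0; 0,1,2,3 taken → place at 4.
Table: [373, 905, 699, 792, 261, -, -]
Lookup 261: h=0, probe 0,1,2,3,4 → found at 4.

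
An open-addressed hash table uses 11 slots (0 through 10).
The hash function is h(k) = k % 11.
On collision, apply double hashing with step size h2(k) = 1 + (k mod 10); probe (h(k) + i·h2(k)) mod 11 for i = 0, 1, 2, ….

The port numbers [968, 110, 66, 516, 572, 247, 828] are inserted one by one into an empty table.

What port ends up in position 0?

968 hashes to 0; slot 0 is free => place at 0.
110 hashes to 0, h2=1; 0 taken => place at 1.
66 hashes to 0, h2=7; 0 taken => place at 7.
516 hashes to 10; slot 10 is free => place at 10.
572 hashes to 0, h2=3; 0 taken => place at 3.
247 hashes to 5; slot 5 is free => place at 5.
828 hashes to 3, h2=9; 3,1,10 taken => place at 8.
Table: [968, 110, ., 572, ., 247, ., 66, 828, ., 516]

968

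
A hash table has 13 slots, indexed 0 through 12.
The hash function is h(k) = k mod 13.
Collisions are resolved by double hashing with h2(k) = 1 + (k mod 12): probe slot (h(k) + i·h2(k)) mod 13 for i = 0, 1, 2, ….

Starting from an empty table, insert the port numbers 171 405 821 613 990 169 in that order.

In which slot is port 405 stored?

171: h=2 → slot 2
405: h=2, h2=10, probe 2,12 → slot 12
821: h=2, h2=6, probe 2,8 → slot 8
613: h=2, h2=2, probe 2,4 → slot 4
990: h=2, h2=7, probe 2,9 → slot 9
169: h=0 → slot 0
Table: [169, ., 171, ., 613, ., ., ., 821, 990, ., ., 405]

12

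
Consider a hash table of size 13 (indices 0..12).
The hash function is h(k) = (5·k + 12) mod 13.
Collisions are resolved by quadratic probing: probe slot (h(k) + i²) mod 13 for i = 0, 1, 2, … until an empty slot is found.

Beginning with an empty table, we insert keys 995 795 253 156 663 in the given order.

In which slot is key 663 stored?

995 hashes to 8; slot 8 is free => place at 8.
795 hashes to 9; slot 9 is free => place at 9.
253 hashes to 3; slot 3 is free => place at 3.
156 hashes to 12; slot 12 is free => place at 12.
663 hashes to 12; 12 taken => place at 0.
Table: [663, _, _, 253, _, _, _, _, 995, 795, _, _, 156]

0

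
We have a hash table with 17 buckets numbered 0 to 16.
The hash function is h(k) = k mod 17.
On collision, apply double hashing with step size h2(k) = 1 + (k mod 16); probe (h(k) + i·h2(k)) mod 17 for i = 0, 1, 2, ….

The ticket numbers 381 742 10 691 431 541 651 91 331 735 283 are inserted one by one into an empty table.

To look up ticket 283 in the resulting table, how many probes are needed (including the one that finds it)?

381 hashes to 7; slot 7 is free → place at 7.
742 hashes to 11; slot 11 is free → place at 11.
10 hashes to 10; slot 10 is free → place at 10.
691 hashes to 11, h2=4; 11 taken → place at 15.
431 hashes to 6; slot 6 is free → place at 6.
541 hashes to 14; slot 14 is free → place at 14.
651 hashes to 5; slot 5 is free → place at 5.
91 hashes to 6, h2=12; 6 taken → place at 1.
331 hashes to 8; slot 8 is free → place at 8.
735 hashes to 4; slot 4 is free → place at 4.
283 hashes to 11, h2=12; 11,6,1 taken → place at 13.
Table: [-, 91, -, -, 735, 651, 431, 381, 331, -, 10, 742, -, 283, 541, 691, -]
Lookup 283: h=11, h2=12, probe 11,6,1,13 → found at 13.

4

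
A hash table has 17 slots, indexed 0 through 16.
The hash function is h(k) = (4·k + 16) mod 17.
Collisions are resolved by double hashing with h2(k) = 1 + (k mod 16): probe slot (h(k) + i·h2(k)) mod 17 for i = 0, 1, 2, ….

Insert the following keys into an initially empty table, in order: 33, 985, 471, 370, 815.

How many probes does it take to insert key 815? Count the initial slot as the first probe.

33: h=12 -> slot 12
985: h=12, h2=10, probe 12,5 -> slot 5
471: h=13 -> slot 13
370: h=0 -> slot 0
815: h=12, h2=16, probe 12,11 -> slot 11
Table: [370, -, -, -, -, 985, -, -, -, -, -, 815, 33, 471, -, -, -]

2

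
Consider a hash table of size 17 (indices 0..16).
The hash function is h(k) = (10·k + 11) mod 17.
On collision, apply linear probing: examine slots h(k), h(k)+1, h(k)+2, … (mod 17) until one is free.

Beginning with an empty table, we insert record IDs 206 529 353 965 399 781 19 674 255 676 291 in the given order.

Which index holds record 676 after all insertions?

206: h=14 → slot 14
529: h=14, probe 14,15 → slot 15
353: h=5 → slot 5
965: h=5, probe 5,6 → slot 6
399: h=6, probe 6,7 → slot 7
781: h=1 → slot 1
19: h=14, probe 14,15,16 → slot 16
674: h=2 → slot 2
255: h=11 → slot 11
676: h=5, probe 5,6,7,8 → slot 8
291: h=14, probe 14,15,16,0 → slot 0
Table: [291, 781, 674, _, _, 353, 965, 399, 676, _, _, 255, _, _, 206, 529, 19]

8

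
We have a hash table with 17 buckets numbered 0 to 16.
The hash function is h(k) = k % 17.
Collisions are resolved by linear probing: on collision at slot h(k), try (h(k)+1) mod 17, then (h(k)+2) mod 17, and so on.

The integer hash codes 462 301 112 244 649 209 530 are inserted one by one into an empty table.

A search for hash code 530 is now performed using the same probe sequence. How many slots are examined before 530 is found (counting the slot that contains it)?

5

Insert 462: h=3, slot 3 empty -> index 3.
Insert 301: h=12, slot 12 empty -> index 12.
Insert 112: h=10, slot 10 empty -> index 10.
Insert 244: h=6, slot 6 empty -> index 6.
Insert 649: h=3, slot 3 occupied -> index 4.
Insert 209: h=5, slot 5 empty -> index 5.
Insert 530: h=3, slots 3,4,5,6 occupied -> index 7.
Table: [., ., ., 462, 649, 209, 244, 530, ., ., 112, ., 301, ., ., ., .]
Lookup 530: h=3, probe 3,4,5,6,7 → found at 7.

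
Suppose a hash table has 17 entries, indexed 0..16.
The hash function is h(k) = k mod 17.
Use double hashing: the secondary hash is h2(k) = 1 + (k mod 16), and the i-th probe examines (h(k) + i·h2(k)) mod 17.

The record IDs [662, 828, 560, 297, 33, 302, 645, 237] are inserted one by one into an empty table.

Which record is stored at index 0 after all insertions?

560

Insert 662: h=16, slot 16 empty → index 16.
Insert 828: h=12, slot 12 empty → index 12.
Insert 560: h=16, h2=1, slot 16 occupied → index 0.
Insert 297: h=8, slot 8 empty → index 8.
Insert 33: h=16, h2=2, slot 16 occupied → index 1.
Insert 302: h=13, slot 13 empty → index 13.
Insert 645: h=16, h2=6, slot 16 occupied → index 5.
Insert 237: h=16, h2=14, slots 16,13 occupied → index 10.
Table: [560, 33, —, —, —, 645, —, —, 297, —, 237, —, 828, 302, —, —, 662]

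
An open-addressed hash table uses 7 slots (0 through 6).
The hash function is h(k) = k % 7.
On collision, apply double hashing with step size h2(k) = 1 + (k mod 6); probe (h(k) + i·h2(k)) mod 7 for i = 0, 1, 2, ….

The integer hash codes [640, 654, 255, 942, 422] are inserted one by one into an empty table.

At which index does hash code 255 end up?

640 hashes to 3; slot 3 is free -> place at 3.
654 hashes to 3, h2=1; 3 taken -> place at 4.
255 hashes to 3, h2=4; 3 taken -> place at 0.
942 hashes to 4, h2=1; 4 taken -> place at 5.
422 hashes to 2; slot 2 is free -> place at 2.
Table: [255, _, 422, 640, 654, 942, _]

0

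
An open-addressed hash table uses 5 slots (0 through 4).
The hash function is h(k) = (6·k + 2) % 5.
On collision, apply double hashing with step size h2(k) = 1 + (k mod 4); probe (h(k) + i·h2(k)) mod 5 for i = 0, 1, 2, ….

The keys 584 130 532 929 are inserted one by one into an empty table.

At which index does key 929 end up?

3

584 hashes to 1; slot 1 is free → place at 1.
130 hashes to 2; slot 2 is free → place at 2.
532 hashes to 4; slot 4 is free → place at 4.
929 hashes to 1, h2=2; 1 taken → place at 3.
Table: [-, 584, 130, 929, 532]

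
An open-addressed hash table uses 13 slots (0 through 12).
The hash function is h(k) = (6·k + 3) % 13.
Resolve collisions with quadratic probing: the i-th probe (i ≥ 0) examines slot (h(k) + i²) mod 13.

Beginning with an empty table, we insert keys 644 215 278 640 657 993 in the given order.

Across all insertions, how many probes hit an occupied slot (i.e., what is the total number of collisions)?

Insert 644: h=6, slot 6 empty → index 6.
Insert 215: h=6, slot 6 occupied → index 7.
Insert 278: h=7, slot 7 occupied → index 8.
Insert 640: h=8, slot 8 occupied → index 9.
Insert 657: h=6, slots 6,7 occupied → index 10.
Insert 993: h=7, slots 7,8 occupied → index 11.
Table: [∅, ∅, ∅, ∅, ∅, ∅, 644, 215, 278, 640, 657, 993, ∅]

7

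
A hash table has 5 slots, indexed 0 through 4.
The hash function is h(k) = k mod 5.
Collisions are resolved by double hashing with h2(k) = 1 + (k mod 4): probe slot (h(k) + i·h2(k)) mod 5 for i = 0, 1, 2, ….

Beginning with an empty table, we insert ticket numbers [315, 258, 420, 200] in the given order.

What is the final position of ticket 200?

Insert 315: h=0, slot 0 empty => index 0.
Insert 258: h=3, slot 3 empty => index 3.
Insert 420: h=0, h2=1, slot 0 occupied => index 1.
Insert 200: h=0, h2=1, slots 0,1 occupied => index 2.
Table: [315, 420, 200, 258, -]

2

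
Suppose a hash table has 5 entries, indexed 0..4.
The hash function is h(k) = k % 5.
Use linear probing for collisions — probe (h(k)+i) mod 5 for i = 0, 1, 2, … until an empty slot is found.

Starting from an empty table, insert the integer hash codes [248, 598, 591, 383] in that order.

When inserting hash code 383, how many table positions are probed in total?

3

248: h=3 => slot 3
598: h=3, probe 3,4 => slot 4
591: h=1 => slot 1
383: h=3, probe 3,4,0 => slot 0
Table: [383, 591, —, 248, 598]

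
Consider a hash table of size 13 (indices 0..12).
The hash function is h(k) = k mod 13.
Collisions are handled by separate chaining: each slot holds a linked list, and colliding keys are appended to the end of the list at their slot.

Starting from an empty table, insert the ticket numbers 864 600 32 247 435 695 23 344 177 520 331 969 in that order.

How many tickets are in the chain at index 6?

6

Insert 864: h=6, bucket 6 empty → new chain.
Insert 600: h=2, bucket 2 empty → new chain.
Insert 32: h=6, bucket 6 nonempty → append to chain.
Insert 247: h=0, bucket 0 empty → new chain.
Insert 435: h=6, bucket 6 nonempty → append to chain.
Insert 695: h=6, bucket 6 nonempty → append to chain.
Insert 23: h=10, bucket 10 empty → new chain.
Insert 344: h=6, bucket 6 nonempty → append to chain.
Insert 177: h=8, bucket 8 empty → new chain.
Insert 520: h=0, bucket 0 nonempty → append to chain.
Insert 331: h=6, bucket 6 nonempty → append to chain.
Insert 969: h=7, bucket 7 empty → new chain.
Final buckets:
0: 247 -> 520
1: .
2: 600
3: .
4: .
5: .
6: 864 -> 32 -> 435 -> 695 -> 344 -> 331
7: 969
8: 177
9: .
10: 23
11: .
12: .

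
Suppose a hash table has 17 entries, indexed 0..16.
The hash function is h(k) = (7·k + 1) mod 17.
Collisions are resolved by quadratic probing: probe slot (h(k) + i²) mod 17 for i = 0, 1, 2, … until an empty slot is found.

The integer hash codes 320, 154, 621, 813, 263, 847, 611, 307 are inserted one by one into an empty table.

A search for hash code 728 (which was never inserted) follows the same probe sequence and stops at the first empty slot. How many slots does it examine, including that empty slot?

6

320 hashes to 14; slot 14 is free => place at 14.
154 hashes to 8; slot 8 is free => place at 8.
621 hashes to 13; slot 13 is free => place at 13.
813 hashes to 14; 14 taken => place at 15.
263 hashes to 6; slot 6 is free => place at 6.
847 hashes to 14; 14,15 taken => place at 1.
611 hashes to 11; slot 11 is free => place at 11.
307 hashes to 8; 8 taken => place at 9.
Table: [., 847, ., ., ., ., 263, ., 154, 307, ., 611, ., 621, 320, 813, .]
Lookup 728: h=14, probe 14,15,1,6,13,5 → slot 5 empty, not found.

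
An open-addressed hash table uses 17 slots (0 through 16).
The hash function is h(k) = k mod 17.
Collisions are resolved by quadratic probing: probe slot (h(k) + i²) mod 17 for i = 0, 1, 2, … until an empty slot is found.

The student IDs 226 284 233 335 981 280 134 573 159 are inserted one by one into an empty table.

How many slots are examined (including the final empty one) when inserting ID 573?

226: h=5 => slot 5
284: h=12 => slot 12
233: h=12, probe 12,13 => slot 13
335: h=12, probe 12,13,16 => slot 16
981: h=12, probe 12,13,16,4 => slot 4
280: h=8 => slot 8
134: h=15 => slot 15
573: h=12, probe 12,13,16,4,11 => slot 11
159: h=6 => slot 6
Table: [—, —, —, —, 981, 226, 159, —, 280, —, —, 573, 284, 233, —, 134, 335]

5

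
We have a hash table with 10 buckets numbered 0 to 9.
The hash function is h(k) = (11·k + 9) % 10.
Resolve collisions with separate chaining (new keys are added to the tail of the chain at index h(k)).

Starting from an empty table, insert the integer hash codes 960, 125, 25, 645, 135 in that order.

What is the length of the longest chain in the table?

Insert 960: h=9, bucket 9 empty → new chain.
Insert 125: h=4, bucket 4 empty → new chain.
Insert 25: h=4, bucket 4 nonempty → append to chain.
Insert 645: h=4, bucket 4 nonempty → append to chain.
Insert 135: h=4, bucket 4 nonempty → append to chain.
Final buckets:
0: -
1: -
2: -
3: -
4: 125 -> 25 -> 645 -> 135
5: -
6: -
7: -
8: -
9: 960

4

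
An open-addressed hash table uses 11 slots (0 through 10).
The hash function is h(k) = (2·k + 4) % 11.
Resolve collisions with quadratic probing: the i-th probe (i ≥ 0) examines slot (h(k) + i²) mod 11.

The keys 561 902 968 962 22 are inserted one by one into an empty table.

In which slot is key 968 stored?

561: h=4 -> slot 4
902: h=4, probe 4,5 -> slot 5
968: h=4, probe 4,5,8 -> slot 8
962: h=3 -> slot 3
22: h=4, probe 4,5,8,2 -> slot 2
Table: [∅, ∅, 22, 962, 561, 902, ∅, ∅, 968, ∅, ∅]

8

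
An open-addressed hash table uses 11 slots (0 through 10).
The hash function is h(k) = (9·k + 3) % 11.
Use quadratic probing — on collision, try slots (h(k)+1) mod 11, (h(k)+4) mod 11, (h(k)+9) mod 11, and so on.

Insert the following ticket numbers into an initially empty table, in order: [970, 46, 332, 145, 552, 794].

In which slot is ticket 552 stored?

4

Insert 970: h=10, slot 10 empty => index 10.
Insert 46: h=10, slot 10 occupied => index 0.
Insert 332: h=10, slots 10,0 occupied => index 3.
Insert 145: h=10, slots 10,0,3 occupied => index 8.
Insert 552: h=10, slots 10,0,3,8 occupied => index 4.
Insert 794: h=10, slots 10,0,3,8,4 occupied => index 2.
Table: [46, ., 794, 332, 552, ., ., ., 145, ., 970]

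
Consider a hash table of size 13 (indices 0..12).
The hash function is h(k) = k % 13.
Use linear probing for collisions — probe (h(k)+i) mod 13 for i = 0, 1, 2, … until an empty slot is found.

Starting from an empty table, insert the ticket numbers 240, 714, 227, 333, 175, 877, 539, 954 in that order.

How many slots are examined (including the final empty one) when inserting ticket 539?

6

240: h=6 → slot 6
714: h=12 → slot 12
227: h=6, probe 6,7 → slot 7
333: h=8 → slot 8
175: h=6, probe 6,7,8,9 → slot 9
877: h=6, probe 6,7,8,9,10 → slot 10
539: h=6, probe 6,7,8,9,10,11 → slot 11
954: h=5 → slot 5
Table: [_, _, _, _, _, 954, 240, 227, 333, 175, 877, 539, 714]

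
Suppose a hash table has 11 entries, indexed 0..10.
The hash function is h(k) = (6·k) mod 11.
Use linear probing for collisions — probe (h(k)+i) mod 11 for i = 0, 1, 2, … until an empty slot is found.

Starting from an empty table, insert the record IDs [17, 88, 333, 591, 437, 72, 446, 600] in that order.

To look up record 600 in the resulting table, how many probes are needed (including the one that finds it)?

17 hashes to 3; slot 3 is free → place at 3.
88 hashes to 0; slot 0 is free → place at 0.
333 hashes to 7; slot 7 is free → place at 7.
591 hashes to 4; slot 4 is free → place at 4.
437 hashes to 4; 4 taken → place at 5.
72 hashes to 3; 3,4,5 taken → place at 6.
446 hashes to 3; 3,4,5,6,7 taken → place at 8.
600 hashes to 3; 3,4,5,6,7,8 taken → place at 9.
Table: [88, ., ., 17, 591, 437, 72, 333, 446, 600, .]
Lookup 600: h=3, probe 3,4,5,6,7,8,9 → found at 9.

7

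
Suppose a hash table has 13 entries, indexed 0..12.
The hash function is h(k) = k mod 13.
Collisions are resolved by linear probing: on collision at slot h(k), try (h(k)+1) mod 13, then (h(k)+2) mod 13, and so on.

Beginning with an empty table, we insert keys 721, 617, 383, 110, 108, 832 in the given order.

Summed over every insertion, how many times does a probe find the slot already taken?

721 hashes to 6; slot 6 is free → place at 6.
617 hashes to 6; 6 taken → place at 7.
383 hashes to 6; 6,7 taken → place at 8.
110 hashes to 6; 6,7,8 taken → place at 9.
108 hashes to 4; slot 4 is free → place at 4.
832 hashes to 0; slot 0 is free → place at 0.
Table: [832, ., ., ., 108, ., 721, 617, 383, 110, ., ., .]

6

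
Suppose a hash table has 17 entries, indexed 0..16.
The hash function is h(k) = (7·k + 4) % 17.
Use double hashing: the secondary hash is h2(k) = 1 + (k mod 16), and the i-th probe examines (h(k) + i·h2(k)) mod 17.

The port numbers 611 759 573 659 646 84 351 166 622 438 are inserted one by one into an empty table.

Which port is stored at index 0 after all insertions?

166

611: h=14 => slot 14
759: h=13 => slot 13
573: h=3 => slot 3
659: h=10 => slot 10
646: h=4 => slot 4
84: h=14, h2=5, probe 14,2 => slot 2
351: h=13, h2=16, probe 13,12 => slot 12
166: h=10, h2=7, probe 10,0 => slot 0
622: h=6 => slot 6
438: h=10, h2=7, probe 10,0,7 => slot 7
Table: [166, ∅, 84, 573, 646, ∅, 622, 438, ∅, ∅, 659, ∅, 351, 759, 611, ∅, ∅]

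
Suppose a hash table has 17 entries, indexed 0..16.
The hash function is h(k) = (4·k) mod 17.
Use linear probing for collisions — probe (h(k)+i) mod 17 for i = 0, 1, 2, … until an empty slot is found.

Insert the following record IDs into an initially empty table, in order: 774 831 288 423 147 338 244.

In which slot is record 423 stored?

10

Insert 774: h=2, slot 2 empty → index 2.
Insert 831: h=9, slot 9 empty → index 9.
Insert 288: h=13, slot 13 empty → index 13.
Insert 423: h=9, slot 9 occupied → index 10.
Insert 147: h=10, slot 10 occupied → index 11.
Insert 338: h=9, slots 9,10,11 occupied → index 12.
Insert 244: h=7, slot 7 empty → index 7.
Table: [-, -, 774, -, -, -, -, 244, -, 831, 423, 147, 338, 288, -, -, -]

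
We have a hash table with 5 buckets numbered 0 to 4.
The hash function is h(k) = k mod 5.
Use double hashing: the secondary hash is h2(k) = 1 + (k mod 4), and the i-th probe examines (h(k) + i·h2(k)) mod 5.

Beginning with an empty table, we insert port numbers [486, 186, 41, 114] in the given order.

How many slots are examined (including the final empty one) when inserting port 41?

2

486 hashes to 1; slot 1 is free → place at 1.
186 hashes to 1, h2=3; 1 taken → place at 4.
41 hashes to 1, h2=2; 1 taken → place at 3.
114 hashes to 4, h2=3; 4 taken → place at 2.
Table: [., 486, 114, 41, 186]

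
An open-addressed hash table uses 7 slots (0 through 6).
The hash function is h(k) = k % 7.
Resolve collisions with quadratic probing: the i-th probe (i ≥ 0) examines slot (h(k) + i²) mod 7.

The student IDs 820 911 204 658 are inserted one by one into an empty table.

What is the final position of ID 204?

820 hashes to 1; slot 1 is free → place at 1.
911 hashes to 1; 1 taken → place at 2.
204 hashes to 1; 1,2 taken → place at 5.
658 hashes to 0; slot 0 is free → place at 0.
Table: [658, 820, 911, -, -, 204, -]

5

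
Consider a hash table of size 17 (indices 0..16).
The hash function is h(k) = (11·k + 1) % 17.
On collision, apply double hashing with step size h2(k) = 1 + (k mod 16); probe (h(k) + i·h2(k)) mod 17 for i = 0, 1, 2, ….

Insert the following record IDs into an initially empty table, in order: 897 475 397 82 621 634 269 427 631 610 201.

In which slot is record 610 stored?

Insert 897: h=8, slot 8 empty -> index 8.
Insert 475: h=7, slot 7 empty -> index 7.
Insert 397: h=16, slot 16 empty -> index 16.
Insert 82: h=2, slot 2 empty -> index 2.
Insert 621: h=15, slot 15 empty -> index 15.
Insert 634: h=5, slot 5 empty -> index 5.
Insert 269: h=2, h2=14, slots 2,16 occupied -> index 13.
Insert 427: h=6, slot 6 empty -> index 6.
Insert 631: h=6, h2=8, slot 6 occupied -> index 14.
Insert 610: h=13, h2=3, slots 13,16,2,5,8 occupied -> index 11.
Insert 201: h=2, h2=10, slot 2 occupied -> index 12.
Table: [—, —, 82, —, —, 634, 427, 475, 897, —, —, 610, 201, 269, 631, 621, 397]

11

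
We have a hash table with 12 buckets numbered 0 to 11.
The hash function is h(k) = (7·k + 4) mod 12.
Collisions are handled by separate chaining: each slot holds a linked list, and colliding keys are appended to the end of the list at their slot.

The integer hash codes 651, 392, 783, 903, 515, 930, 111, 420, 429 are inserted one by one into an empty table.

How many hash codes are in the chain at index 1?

4

Insert 651: h=1, bucket 1 empty → new chain.
Insert 392: h=0, bucket 0 empty → new chain.
Insert 783: h=1, bucket 1 nonempty → append to chain.
Insert 903: h=1, bucket 1 nonempty → append to chain.
Insert 515: h=9, bucket 9 empty → new chain.
Insert 930: h=10, bucket 10 empty → new chain.
Insert 111: h=1, bucket 1 nonempty → append to chain.
Insert 420: h=4, bucket 4 empty → new chain.
Insert 429: h=7, bucket 7 empty → new chain.
Final buckets:
0: 392
1: 651 -> 783 -> 903 -> 111
2: —
3: —
4: 420
5: —
6: —
7: 429
8: —
9: 515
10: 930
11: —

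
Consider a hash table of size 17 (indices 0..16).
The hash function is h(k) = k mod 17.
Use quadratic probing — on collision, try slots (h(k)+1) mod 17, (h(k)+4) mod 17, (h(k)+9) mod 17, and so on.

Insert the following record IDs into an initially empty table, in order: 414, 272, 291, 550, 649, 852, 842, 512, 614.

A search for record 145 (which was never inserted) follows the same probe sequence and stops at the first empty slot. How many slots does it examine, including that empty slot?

414: h=6 -> slot 6
272: h=0 -> slot 0
291: h=2 -> slot 2
550: h=6, probe 6,7 -> slot 7
649: h=3 -> slot 3
852: h=2, probe 2,3,6,11 -> slot 11
842: h=9 -> slot 9
512: h=2, probe 2,3,6,11,1 -> slot 1
614: h=2, probe 2,3,6,11,1,10 -> slot 10
Table: [272, 512, 291, 649, ∅, ∅, 414, 550, ∅, 842, 614, 852, ∅, ∅, ∅, ∅, ∅]
Lookup 145: h=9, probe 9,10,13 → slot 13 empty, not found.

3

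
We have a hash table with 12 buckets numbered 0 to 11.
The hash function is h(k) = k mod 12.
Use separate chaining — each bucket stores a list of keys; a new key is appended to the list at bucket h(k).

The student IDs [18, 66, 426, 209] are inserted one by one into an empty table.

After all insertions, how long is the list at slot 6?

Insert 18: h=6, bucket 6 empty → new chain.
Insert 66: h=6, bucket 6 nonempty → append to chain.
Insert 426: h=6, bucket 6 nonempty → append to chain.
Insert 209: h=5, bucket 5 empty → new chain.
Final buckets:
0: -
1: -
2: -
3: -
4: -
5: 209
6: 18 -> 66 -> 426
7: -
8: -
9: -
10: -
11: -

3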